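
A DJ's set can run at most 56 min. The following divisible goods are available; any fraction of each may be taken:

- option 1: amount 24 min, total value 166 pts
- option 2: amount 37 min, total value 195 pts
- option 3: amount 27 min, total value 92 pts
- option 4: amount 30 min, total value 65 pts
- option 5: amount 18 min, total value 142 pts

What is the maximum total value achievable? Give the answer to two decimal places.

Take in order of value per unit:
- option 5 (142/18 per unit): all 18 → value 142, running total 142.00
- option 1 (166/24 per unit): all 24 → value 166, running total 308.00
- option 2 (195/37 per unit): 14 of 37 → value 14×195/37 = 73.7838, running total 381.78
Total 381.78.

381.78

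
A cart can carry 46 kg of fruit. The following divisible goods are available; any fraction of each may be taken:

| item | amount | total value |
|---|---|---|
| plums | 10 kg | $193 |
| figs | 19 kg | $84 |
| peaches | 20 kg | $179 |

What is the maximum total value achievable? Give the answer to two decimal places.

442.74

Take in order of value per unit:
- plums (193/10 per unit): all 10 → value 193, running total 193.00
- peaches (179/20 per unit): all 20 → value 179, running total 372.00
- figs (84/19 per unit): 16 of 19 → value 16×84/19 = 70.7368, running total 442.74
Total 442.74.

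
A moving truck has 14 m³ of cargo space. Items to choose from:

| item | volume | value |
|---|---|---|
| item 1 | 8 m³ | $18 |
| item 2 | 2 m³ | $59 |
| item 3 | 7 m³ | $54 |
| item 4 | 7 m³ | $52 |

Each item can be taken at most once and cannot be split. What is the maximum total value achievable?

$113

Check high-value combinations within 14 m³:
- item 2+item 3: volume 2+7=9, value 59+54=113
- item 2+item 4: volume 2+7=9, value 59+52=111
- item 3+item 4: volume 7+7=14, value 54+52=106
- item 1+item 2: volume 8+2=10, value 18+59=77
- item 2: volume 2, value 59
Best: $113.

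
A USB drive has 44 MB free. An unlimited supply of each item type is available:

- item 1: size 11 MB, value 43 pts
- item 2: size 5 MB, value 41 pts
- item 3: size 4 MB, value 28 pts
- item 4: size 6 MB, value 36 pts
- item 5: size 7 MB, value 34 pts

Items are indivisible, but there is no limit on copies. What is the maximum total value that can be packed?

Best value-per-unit is item 2 at 41/5; filling with it alone gives 8×41 = 328.
Optimal mix: 8×item 2 + 1×item 3 → size 44, value 356.

356 pts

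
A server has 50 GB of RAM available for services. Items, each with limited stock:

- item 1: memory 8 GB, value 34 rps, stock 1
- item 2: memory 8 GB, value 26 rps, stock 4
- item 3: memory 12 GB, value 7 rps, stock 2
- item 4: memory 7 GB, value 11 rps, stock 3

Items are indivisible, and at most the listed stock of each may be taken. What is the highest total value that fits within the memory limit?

Best selections within memory 50 and stock limits:
- 1×item 1 + 4×item 2 + 1×item 4: memory 47, value 149
- 1×item 1 + 4×item 2: memory 40, value 138
Best: 149 rps.

149 rps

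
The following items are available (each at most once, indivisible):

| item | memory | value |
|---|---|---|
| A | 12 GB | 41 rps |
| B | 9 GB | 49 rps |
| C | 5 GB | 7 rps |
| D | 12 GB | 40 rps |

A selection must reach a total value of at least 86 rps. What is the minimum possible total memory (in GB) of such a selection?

Subsets with value ≥ 86, sorted by total memory:
- A+B: memory 21, value 90
- B+D: memory 21, value 89
- A+B+C: memory 26, value 97
Minimum memory: 21 GB.

21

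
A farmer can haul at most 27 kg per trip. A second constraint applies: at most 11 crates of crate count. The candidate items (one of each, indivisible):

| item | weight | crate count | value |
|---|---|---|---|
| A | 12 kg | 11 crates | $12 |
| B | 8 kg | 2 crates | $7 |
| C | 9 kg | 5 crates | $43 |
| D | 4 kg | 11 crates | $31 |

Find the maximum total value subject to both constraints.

Feasible sets respecting both limits:
- B+C: weight 17, crate count 7, value 50
- C: weight 9, crate count 5, value 43
- D: weight 4, crate count 11, value 31
Best: $50.

$50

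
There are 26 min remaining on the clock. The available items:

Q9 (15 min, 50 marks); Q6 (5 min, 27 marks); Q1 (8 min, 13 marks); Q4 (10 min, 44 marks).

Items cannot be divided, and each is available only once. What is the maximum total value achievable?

Check high-value combinations within 26 min:
- Q9+Q4: time 15+10=25, value 50+44=94
- Q6+Q1+Q4: time 5+8+10=23, value 27+13+44=84
- Q9+Q6: time 15+5=20, value 50+27=77
- Q6+Q4: time 5+10=15, value 27+44=71
- Q9+Q1: time 15+8=23, value 50+13=63
Best: 94 marks.

94 marks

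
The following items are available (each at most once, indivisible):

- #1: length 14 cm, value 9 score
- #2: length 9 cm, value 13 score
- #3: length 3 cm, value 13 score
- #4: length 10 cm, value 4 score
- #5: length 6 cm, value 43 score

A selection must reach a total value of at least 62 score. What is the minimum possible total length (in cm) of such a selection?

18

Subsets with value ≥ 62, sorted by total length:
- #2+#3+#5: length 18, value 69
- #1+#3+#5: length 23, value 65
Minimum length: 18 cm.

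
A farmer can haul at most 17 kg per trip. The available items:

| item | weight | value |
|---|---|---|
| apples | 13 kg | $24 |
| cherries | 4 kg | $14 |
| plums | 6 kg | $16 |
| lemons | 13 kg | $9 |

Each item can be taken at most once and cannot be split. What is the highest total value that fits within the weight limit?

Check high-value combinations within 17 kg:
- apples+cherries: weight 13+4=17, value 24+14=38
- cherries+plums: weight 4+6=10, value 14+16=30
- apples: weight 13, value 24
- cherries+lemons: weight 4+13=17, value 14+9=23
Best: $38.

$38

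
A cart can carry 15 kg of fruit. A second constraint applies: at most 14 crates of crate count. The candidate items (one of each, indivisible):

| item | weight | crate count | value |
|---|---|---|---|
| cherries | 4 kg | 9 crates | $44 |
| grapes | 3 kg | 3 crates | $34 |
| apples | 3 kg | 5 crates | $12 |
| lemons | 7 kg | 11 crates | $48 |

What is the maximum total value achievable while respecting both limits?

Feasible sets respecting both limits:
- grapes+lemons: weight 10, crate count 14, value 82
- cherries+grapes: weight 7, crate count 12, value 78
- cherries+apples: weight 7, crate count 14, value 56
Best: $82.

$82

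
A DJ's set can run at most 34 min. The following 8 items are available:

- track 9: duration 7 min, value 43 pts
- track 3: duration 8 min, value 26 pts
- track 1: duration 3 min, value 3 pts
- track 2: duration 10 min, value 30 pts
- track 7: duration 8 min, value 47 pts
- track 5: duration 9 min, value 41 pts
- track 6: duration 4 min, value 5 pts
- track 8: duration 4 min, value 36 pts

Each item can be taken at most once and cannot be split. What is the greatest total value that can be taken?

Check high-value combinations within 34 min:
- track 9+track 7+track 5+track 6+track 8: duration 7+8+9+4+4=32, value 43+47+41+5+36=172
- track 9+track 1+track 7+track 5+track 8: duration 7+3+8+9+4=31, value 43+3+47+41+36=170
- track 9+track 7+track 5+track 8: duration 7+8+9+4=28, value 43+47+41+36=167
- track 9+track 2+track 7+track 6+track 8: duration 7+10+8+4+4=33, value 43+30+47+5+36=161
Best: 172 pts.

172 pts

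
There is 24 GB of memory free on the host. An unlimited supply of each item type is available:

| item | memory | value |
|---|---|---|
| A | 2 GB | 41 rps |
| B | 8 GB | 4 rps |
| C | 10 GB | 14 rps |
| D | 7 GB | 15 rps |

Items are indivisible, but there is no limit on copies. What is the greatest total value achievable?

Best value-per-unit is A at 41/2, and filling with it alone uses memory 12×2=24. No mix of the others beats 12×41 = 492.

492 rps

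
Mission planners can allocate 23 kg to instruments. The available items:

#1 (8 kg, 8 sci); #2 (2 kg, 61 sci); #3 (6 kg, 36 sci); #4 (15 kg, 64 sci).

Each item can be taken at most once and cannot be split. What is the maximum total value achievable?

161 sci

This is a 0/1 knapsack; check combinations near the capacity.
- #2+#3+#4: mass 2+6+15=23, value 61+36+64=161
- #2+#4: mass 2+15=17, value 61+64=125
- #1+#2+#3: mass 8+2+6=16, value 8+61+36=105
Best: 161 sci.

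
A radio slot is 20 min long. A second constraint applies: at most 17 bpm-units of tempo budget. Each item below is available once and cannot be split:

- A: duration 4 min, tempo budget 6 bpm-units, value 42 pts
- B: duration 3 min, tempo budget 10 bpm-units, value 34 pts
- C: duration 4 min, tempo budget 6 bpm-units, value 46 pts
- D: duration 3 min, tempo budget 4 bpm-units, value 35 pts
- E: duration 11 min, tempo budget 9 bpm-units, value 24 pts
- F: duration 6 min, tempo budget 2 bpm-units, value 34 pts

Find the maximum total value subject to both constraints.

Feasible sets respecting both limits:
- A+C+D: duration 11, tempo budget 16, value 123
- A+C+F: duration 14, tempo budget 14, value 122
- C+D+F: duration 13, tempo budget 12, value 115
- A+D+F: duration 13, tempo budget 12, value 111
Best: 123 pts.

123 pts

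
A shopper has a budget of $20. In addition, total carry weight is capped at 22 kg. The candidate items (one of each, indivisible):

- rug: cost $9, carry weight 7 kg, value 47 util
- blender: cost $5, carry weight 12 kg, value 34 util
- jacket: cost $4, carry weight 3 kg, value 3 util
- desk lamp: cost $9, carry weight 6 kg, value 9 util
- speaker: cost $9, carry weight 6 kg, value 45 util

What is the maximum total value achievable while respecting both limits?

Feasible sets respecting both limits:
- rug+speaker: cost 18, carry weight 13, value 92
- rug+blender+jacket: cost 18, carry weight 22, value 84
- blender+jacket+speaker: cost 18, carry weight 21, value 82
Best: 92 util.

92 util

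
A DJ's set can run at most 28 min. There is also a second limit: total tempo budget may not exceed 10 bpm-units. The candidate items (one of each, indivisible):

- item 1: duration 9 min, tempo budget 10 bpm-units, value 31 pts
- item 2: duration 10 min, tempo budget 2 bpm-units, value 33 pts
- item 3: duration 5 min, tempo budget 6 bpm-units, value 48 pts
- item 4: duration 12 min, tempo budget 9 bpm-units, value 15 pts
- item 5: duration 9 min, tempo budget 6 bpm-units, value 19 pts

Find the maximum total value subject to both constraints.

81 pts

Feasible sets respecting both limits:
- item 2+item 3: duration 15, tempo budget 8, value 81
- item 2+item 5: duration 19, tempo budget 8, value 52
- item 3: duration 5, tempo budget 6, value 48
Best: 81 pts.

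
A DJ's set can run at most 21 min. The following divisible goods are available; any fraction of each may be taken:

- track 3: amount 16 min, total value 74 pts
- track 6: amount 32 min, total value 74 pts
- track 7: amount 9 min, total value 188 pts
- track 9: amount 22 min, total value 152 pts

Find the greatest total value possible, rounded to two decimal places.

Take in order of value per unit:
- track 7 (188/9 per unit): all 9 → value 188, running total 188.00
- track 9 (152/22 per unit): 12 of 22 → value 12×152/22 = 82.9091, running total 270.91
Total 270.91.

270.91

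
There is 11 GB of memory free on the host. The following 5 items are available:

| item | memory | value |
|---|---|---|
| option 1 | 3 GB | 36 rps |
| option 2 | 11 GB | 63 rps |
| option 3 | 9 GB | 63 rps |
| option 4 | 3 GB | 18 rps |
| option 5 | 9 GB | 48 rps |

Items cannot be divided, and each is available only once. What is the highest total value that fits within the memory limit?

63 rps

This is a 0/1 knapsack; check combinations near the capacity.
- option 3: memory 9, value 63
- option 2: memory 11, value 63
- option 1+option 4: memory 3+3=6, value 36+18=54
- option 5: memory 9, value 48
Best: 63 rps.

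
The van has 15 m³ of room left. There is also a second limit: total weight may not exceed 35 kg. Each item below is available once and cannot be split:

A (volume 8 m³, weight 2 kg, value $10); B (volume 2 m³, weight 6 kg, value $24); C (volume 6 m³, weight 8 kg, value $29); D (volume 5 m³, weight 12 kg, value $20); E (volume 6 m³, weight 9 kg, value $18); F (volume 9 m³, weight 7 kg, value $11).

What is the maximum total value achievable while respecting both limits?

Feasible sets respecting both limits:
- B+C+D: volume 13, weight 26, value 73
- B+C+E: volume 14, weight 23, value 71
- B+D+E: volume 13, weight 27, value 62
- A+B+D: volume 15, weight 20, value 54
Best: $73.

$73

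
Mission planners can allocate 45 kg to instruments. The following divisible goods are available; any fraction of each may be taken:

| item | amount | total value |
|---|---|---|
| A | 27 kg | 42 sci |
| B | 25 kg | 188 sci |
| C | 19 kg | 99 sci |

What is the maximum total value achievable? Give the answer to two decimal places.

288.56

Take in order of value per unit:
- B (188/25 per unit): all 25 → value 188, running total 188.00
- C (99/19 per unit): all 19 → value 99, running total 287.00
- A (42/27 per unit): 1 of 27 → value 1×42/27 = 1.5556, running total 288.56
Total 288.56.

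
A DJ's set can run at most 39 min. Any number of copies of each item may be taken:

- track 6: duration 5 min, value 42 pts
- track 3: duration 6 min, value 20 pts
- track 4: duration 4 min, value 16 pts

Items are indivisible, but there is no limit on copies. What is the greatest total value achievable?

Best value-per-unit is track 6 at 42/5; filling with it alone gives 7×42 = 294.
Optimal mix: 7×track 6 + 1×track 4 → duration 39, value 310.

310 pts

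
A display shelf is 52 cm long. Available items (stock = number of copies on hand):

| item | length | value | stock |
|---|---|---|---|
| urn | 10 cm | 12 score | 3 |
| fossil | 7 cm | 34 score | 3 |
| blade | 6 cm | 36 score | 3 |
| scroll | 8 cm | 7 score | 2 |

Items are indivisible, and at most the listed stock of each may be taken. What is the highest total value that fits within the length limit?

Best selections within length 52 and stock limits:
- 1×urn + 3×fossil + 3×blade: length 49, value 222
- 3×fossil + 3×blade + 1×scroll: length 47, value 217
Best: 222 score.

222 score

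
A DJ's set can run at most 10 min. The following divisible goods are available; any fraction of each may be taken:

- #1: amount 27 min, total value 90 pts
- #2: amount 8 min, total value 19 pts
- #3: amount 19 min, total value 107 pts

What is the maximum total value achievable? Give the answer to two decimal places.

Take in order of value per unit:
- #3 (107/19 per unit): 10 of 19 → value 10×107/19 = 56.3158, running total 56.32
Total 56.32.

56.32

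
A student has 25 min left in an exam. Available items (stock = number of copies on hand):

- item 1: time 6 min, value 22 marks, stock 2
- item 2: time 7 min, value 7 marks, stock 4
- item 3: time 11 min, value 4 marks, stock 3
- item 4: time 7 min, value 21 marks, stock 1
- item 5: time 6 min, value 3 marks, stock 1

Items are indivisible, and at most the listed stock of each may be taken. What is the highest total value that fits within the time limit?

68 marks

Top feasible selections:
- 2×item 1 + 1×item 4 + 1×item 5: time 25, value 68
- 2×item 1 + 1×item 4: time 19, value 65
- 2×item 1 + 1×item 2 + 1×item 5: time 25, value 54
Best: 68 marks.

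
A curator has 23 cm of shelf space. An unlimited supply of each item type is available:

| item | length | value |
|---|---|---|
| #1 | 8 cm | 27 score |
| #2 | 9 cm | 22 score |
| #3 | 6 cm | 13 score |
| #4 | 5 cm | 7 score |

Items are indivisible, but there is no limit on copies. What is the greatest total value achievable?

Best value-per-unit is #1 at 27/8; filling with it alone gives 2×27 = 54.
Optimal mix: 2×#1 + 1×#3 → length 22, value 67.

67 score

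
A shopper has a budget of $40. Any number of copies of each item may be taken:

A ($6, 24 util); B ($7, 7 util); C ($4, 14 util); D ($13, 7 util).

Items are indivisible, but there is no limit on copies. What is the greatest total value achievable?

Best value-per-unit is A at 24/6; filling with it alone gives 6×24 = 144.
Optimal mix: 6×A + 1×C → cost 40, value 158.

158 util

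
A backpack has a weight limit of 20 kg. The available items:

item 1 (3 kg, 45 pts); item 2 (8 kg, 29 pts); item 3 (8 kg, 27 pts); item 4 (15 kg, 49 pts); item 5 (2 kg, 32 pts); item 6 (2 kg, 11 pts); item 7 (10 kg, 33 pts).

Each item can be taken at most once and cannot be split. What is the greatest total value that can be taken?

126 pts

Check high-value combinations within 20 kg:
- item 1+item 4+item 5: weight 3+15+2=20, value 45+49+32=126
- item 1+item 5+item 6+item 7: weight 3+2+2+10=17, value 45+32+11+33=121
- item 1+item 2+item 5+item 6: weight 3+8+2+2=15, value 45+29+32+11=117
Best: 126 pts.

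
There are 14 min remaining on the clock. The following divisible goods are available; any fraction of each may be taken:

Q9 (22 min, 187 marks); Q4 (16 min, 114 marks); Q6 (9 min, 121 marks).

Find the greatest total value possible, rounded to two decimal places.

Take in order of value per unit:
- Q6 (121/9 per unit): all 9 → value 121, running total 121.00
- Q9 (187/22 per unit): 5 of 22 → value 5×187/22 = 42.5000, running total 163.50
Total 163.50.

163.50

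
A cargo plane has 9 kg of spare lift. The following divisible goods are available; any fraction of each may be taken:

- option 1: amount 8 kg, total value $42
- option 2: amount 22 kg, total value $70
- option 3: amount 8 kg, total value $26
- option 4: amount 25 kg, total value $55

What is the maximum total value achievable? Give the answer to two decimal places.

Take in order of value per unit:
- option 1 (42/8 per unit): all 8 → value 42, running total 42.00
- option 3 (26/8 per unit): 1 of 8 → value 1×26/8 = 3.2500, running total 45.25
Total 45.25.

45.25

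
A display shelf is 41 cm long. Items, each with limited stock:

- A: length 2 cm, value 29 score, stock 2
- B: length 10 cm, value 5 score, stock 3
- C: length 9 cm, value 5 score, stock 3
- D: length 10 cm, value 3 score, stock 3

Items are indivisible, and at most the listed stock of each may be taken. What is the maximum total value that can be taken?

Best selections within length 41 and stock limits:
- 2×A + 1×B + 3×C: length 41, value 78
- 2×A + 3×C + 1×D: length 41, value 76
- 2×A + 3×C: length 31, value 73
- 2×A + 1×B + 2×C: length 32, value 73
Best: 78 score.

78 score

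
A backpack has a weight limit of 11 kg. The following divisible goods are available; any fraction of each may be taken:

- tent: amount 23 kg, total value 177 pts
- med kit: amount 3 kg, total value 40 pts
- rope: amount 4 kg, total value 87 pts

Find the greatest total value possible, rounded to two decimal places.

Take in order of value per unit:
- rope (87/4 per unit): all 4 → value 87, running total 87.00
- med kit (40/3 per unit): all 3 → value 40, running total 127.00
- tent (177/23 per unit): 4 of 23 → value 4×177/23 = 30.7826, running total 157.78
Total 157.78.

157.78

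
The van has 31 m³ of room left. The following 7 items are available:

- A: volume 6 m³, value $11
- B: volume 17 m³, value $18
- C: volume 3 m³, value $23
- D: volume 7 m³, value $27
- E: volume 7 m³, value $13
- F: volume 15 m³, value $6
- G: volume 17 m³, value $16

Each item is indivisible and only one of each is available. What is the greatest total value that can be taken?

Check high-value combinations within 31 m³:
- A+C+D+E: volume 6+3+7+7=23, value 11+23+27+13=74
- B+C+D: volume 17+3+7=27, value 18+23+27=68
- A+C+D+F: volume 6+3+7+15=31, value 11+23+27+6=67
Best: $74.

$74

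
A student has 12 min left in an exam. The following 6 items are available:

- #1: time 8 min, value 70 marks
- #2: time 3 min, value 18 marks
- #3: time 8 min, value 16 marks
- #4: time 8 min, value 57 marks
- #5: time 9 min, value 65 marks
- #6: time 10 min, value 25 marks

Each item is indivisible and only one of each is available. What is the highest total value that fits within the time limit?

88 marks

Check high-value combinations within 12 min:
- #1+#2: time 8+3=11, value 70+18=88
- #2+#5: time 3+9=12, value 18+65=83
- #2+#4: time 3+8=11, value 18+57=75
- #1: time 8, value 70
- #5: time 9, value 65
Best: 88 marks.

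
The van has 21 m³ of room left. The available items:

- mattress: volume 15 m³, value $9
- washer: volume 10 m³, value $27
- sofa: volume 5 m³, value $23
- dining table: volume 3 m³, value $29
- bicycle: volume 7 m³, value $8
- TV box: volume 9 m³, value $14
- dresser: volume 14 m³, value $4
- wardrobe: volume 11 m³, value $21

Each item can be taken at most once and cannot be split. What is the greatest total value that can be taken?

$79

Check high-value combinations within 21 m³:
- washer+sofa+dining table: volume 10+5+3=18, value 27+23+29=79
- sofa+dining table+wardrobe: volume 5+3+11=19, value 23+29+21=73
- sofa+dining table+TV box: volume 5+3+9=17, value 23+29+14=66
- washer+dining table+bicycle: volume 10+3+7=20, value 27+29+8=64
Best: $79.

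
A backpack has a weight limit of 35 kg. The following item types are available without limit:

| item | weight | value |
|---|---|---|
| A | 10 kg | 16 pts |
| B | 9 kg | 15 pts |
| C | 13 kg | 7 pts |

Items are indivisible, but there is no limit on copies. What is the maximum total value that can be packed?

48 pts

Best value-per-unit is B at 15/9; filling with it alone gives 3×15 = 45.
Optimal mix: 3×A → weight 30, value 48.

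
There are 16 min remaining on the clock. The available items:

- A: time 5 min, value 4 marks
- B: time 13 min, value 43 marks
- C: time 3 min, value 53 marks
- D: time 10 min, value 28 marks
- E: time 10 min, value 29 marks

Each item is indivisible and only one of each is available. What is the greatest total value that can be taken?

96 marks

This is a 0/1 knapsack; check combinations near the capacity.
- B+C: time 13+3=16, value 43+53=96
- C+E: time 3+10=13, value 53+29=82
- C+D: time 3+10=13, value 53+28=81
- A+C: time 5+3=8, value 4+53=57
- C: time 3, value 53
Best: 96 marks.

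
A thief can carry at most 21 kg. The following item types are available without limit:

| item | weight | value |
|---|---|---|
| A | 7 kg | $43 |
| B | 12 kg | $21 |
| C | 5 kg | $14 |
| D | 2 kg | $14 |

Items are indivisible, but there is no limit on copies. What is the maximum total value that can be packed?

$141

Best value-per-unit is D at 14/2; filling with it alone gives 10×14 = 140.
Optimal mix: 1×A + 7×D → weight 21, value 141.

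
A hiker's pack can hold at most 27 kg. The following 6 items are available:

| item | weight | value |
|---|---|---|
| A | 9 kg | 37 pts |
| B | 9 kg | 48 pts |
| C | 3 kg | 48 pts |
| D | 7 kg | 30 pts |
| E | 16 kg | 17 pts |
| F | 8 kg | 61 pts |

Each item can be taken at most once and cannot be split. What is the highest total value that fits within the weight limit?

187 pts

This is a 0/1 knapsack; check combinations near the capacity.
- B+C+D+F: weight 9+3+7+8=27, value 48+48+30+61=187
- A+C+D+F: weight 9+3+7+8=27, value 37+48+30+61=176
- B+C+F: weight 9+3+8=20, value 48+48+61=157
Best: 187 pts.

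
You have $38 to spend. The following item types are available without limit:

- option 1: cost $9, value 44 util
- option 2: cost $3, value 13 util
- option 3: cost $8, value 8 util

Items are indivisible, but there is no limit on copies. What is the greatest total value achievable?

176 util

Best value-per-unit is option 1 at 44/9, and filling with it alone uses cost 4×9=36. No mix of the others beats 4×44 = 176.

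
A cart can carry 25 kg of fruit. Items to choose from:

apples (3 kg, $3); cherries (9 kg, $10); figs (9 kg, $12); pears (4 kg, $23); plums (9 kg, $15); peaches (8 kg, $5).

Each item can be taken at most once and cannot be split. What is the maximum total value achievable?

$53

Check high-value combinations within 25 kg:
- apples+figs+pears+plums: weight 3+9+4+9=25, value 3+12+23+15=53
- apples+cherries+pears+plums: weight 3+9+4+9=25, value 3+10+23+15=51
- figs+pears+plums: weight 9+4+9=22, value 12+23+15=50
- cherries+pears+plums: weight 9+4+9=22, value 10+23+15=48
Best: $53.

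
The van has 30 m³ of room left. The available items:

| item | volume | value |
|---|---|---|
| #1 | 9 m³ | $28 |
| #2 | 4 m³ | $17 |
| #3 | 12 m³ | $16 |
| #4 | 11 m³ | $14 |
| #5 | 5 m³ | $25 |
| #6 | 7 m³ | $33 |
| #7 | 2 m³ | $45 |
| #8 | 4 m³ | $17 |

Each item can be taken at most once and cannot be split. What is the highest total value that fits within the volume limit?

Check high-value combinations within 30 m³:
- #1+#2+#5+#6+#7: volume 9+4+5+7+2=27, value 28+17+25+33+45=148
- #1+#5+#6+#7+#8: volume 9+5+7+2+4=27, value 28+25+33+45+17=148
- #1+#2+#6+#7+#8: volume 9+4+7+2+4=26, value 28+17+33+45+17=140
- #2+#5+#6+#7+#8: volume 4+5+7+2+4=22, value 17+25+33+45+17=137
Best: $148.

$148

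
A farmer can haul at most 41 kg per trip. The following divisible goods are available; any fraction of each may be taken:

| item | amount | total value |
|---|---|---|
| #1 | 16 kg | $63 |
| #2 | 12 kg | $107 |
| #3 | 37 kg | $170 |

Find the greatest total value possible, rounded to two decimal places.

Take in order of value per unit:
- #2 (107/12 per unit): all 12 → value 107, running total 107.00
- #3 (170/37 per unit): 29 of 37 → value 29×170/37 = 133.2432, running total 240.24
Total 240.24.

240.24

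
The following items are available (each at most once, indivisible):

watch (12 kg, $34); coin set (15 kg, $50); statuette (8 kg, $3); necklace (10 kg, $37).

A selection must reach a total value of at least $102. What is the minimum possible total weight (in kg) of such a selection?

37

Subsets with value ≥ 102, sorted by total weight:
- watch+coin set+necklace: weight 37, value 121
- watch+coin set+statuette+necklace: weight 45, value 124
Minimum weight: 37 kg.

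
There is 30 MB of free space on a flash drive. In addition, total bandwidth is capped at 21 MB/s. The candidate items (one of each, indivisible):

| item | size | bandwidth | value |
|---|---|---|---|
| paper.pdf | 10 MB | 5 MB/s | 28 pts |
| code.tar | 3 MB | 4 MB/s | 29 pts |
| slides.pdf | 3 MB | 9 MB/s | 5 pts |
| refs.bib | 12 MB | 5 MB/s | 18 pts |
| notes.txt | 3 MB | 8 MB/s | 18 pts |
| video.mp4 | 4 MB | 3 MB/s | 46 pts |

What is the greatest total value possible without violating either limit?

Feasible sets respecting both limits:
- paper.pdf+code.tar+refs.bib+video.mp4: size 29, bandwidth 17, value 121
- paper.pdf+code.tar+notes.txt+video.mp4: size 20, bandwidth 20, value 121
- code.tar+refs.bib+notes.txt+video.mp4: size 22, bandwidth 20, value 111
Best: 121 pts.

121 pts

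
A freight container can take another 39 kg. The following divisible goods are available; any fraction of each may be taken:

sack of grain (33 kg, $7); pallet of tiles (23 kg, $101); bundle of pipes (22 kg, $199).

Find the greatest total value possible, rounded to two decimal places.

273.65

Take in order of value per unit:
- bundle of pipes (199/22 per unit): all 22 → value 199, running total 199.00
- pallet of tiles (101/23 per unit): 17 of 23 → value 17×101/23 = 74.6522, running total 273.65
Total 273.65.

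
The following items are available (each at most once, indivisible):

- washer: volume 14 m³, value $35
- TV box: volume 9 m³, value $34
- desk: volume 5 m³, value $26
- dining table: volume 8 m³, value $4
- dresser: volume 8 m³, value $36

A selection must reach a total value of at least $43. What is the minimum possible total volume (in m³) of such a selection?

13

Subsets with value ≥ 43, sorted by total volume:
- desk+dresser: volume 13, value 62
- TV box+desk: volume 14, value 60
Minimum volume: 13 m³.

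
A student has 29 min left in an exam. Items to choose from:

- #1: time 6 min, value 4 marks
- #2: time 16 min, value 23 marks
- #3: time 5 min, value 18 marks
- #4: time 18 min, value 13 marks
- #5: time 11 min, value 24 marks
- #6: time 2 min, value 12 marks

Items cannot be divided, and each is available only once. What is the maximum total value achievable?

59 marks

Check high-value combinations within 29 min:
- #2+#5+#6: time 16+11+2=29, value 23+24+12=59
- #1+#3+#5+#6: time 6+5+11+2=24, value 4+18+24+12=58
- #1+#2+#3+#6: time 6+16+5+2=29, value 4+23+18+12=57
Best: 59 marks.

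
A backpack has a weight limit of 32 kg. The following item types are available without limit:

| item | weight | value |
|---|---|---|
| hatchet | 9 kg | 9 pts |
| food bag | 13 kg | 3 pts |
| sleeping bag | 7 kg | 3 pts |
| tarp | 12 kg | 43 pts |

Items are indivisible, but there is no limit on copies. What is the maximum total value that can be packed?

89 pts

Best value-per-unit is tarp at 43/12; filling with it alone gives 2×43 = 86.
Optimal mix: 1×sleeping bag + 2×tarp → weight 31, value 89.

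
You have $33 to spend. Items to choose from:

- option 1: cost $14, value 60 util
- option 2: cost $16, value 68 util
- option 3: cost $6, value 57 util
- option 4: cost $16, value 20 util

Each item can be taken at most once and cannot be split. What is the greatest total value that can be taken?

128 util

Check high-value combinations within $33:
- option 1+option 2: cost 14+16=30, value 60+68=128
- option 2+option 3: cost 16+6=22, value 68+57=125
- option 1+option 3: cost 14+6=20, value 60+57=117
- option 2+option 4: cost 16+16=32, value 68+20=88
- option 1+option 4: cost 14+16=30, value 60+20=80
Best: 128 util.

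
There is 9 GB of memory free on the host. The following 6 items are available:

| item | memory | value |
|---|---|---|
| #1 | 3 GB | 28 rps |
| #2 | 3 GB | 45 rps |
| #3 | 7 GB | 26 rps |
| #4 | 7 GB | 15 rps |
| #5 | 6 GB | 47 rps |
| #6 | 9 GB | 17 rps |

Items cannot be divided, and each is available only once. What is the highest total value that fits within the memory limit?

Check high-value combinations within 9 GB:
- #2+#5: memory 3+6=9, value 45+47=92
- #1+#5: memory 3+6=9, value 28+47=75
- #1+#2: memory 3+3=6, value 28+45=73
Best: 92 rps.

92 rps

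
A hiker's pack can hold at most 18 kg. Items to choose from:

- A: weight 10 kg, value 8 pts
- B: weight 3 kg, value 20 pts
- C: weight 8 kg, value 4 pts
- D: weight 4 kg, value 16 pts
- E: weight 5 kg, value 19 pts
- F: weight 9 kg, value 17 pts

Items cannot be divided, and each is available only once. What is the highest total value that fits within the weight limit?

56 pts

Check high-value combinations within 18 kg:
- B+E+F: weight 3+5+9=17, value 20+19+17=56
- B+D+E: weight 3+4+5=12, value 20+16+19=55
- B+D+F: weight 3+4+9=16, value 20+16+17=53
Best: 56 pts.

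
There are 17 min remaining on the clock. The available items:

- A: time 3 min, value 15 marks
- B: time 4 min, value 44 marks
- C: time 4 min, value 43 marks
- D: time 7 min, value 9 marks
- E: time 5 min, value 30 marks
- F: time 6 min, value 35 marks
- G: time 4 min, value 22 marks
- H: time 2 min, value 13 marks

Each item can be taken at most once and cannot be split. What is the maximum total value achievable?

139 marks

Check high-value combinations within 17 min:
- B+C+E+G: time 4+4+5+4=17, value 44+43+30+22=139
- A+B+C+F: time 3+4+4+6=17, value 15+44+43+35=137
- A+B+C+G+H: time 3+4+4+4+2=17, value 15+44+43+22+13=137
Best: 139 marks.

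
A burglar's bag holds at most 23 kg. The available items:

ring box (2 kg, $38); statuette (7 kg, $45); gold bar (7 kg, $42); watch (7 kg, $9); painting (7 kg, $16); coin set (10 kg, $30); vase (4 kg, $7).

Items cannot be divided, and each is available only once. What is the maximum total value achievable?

$141

Check high-value combinations within 23 kg:
- ring box+statuette+gold bar+painting: weight 2+7+7+7=23, value 38+45+42+16=141
- ring box+statuette+gold bar+watch: weight 2+7+7+7=23, value 38+45+42+9=134
- ring box+statuette+gold bar+vase: weight 2+7+7+4=20, value 38+45+42+7=132
- ring box+statuette+gold bar: weight 2+7+7=16, value 38+45+42=125
- ring box+statuette+coin set+vase: weight 2+7+10+4=23, value 38+45+30+7=120
Best: $141.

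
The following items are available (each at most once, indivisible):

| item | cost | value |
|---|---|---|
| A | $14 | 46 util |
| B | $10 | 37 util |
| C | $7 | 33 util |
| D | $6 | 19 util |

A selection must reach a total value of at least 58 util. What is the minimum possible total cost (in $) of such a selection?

17

Subsets with value ≥ 58, sorted by total cost:
- B+C: cost 17, value 70
- A+D: cost 20, value 65
- A+C: cost 21, value 79
Minimum cost: 17 $.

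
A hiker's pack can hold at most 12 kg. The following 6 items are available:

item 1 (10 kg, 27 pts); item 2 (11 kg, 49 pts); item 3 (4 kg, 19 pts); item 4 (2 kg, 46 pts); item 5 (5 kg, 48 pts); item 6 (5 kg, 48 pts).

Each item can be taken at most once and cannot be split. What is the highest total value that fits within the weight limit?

Check high-value combinations within 12 kg:
- item 4+item 5+item 6: weight 2+5+5=12, value 46+48+48=142
- item 3+item 4+item 5: weight 4+2+5=11, value 19+46+48=113
- item 3+item 4+item 6: weight 4+2+5=11, value 19+46+48=113
- item 5+item 6: weight 5+5=10, value 48+48=96
Best: 142 pts.

142 pts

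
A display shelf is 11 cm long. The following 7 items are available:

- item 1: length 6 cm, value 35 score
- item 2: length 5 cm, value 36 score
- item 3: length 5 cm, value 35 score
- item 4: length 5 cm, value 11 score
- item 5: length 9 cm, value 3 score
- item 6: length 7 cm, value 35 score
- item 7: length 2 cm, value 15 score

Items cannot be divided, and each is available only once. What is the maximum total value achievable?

71 score

Check high-value combinations within 11 cm:
- item 2+item 3: length 5+5=10, value 36+35=71
- item 1+item 2: length 6+5=11, value 35+36=71
- item 1+item 3: length 6+5=11, value 35+35=70
- item 2+item 7: length 5+2=7, value 36+15=51
- item 3+item 7: length 5+2=7, value 35+15=50
Best: 71 score.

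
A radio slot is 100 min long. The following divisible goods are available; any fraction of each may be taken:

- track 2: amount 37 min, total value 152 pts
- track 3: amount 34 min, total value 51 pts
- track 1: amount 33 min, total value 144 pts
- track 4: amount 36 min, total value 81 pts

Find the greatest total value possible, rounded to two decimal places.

Take in order of value per unit:
- track 1 (144/33 per unit): all 33 → value 144, running total 144.00
- track 2 (152/37 per unit): all 37 → value 152, running total 296.00
- track 4 (81/36 per unit): 30 of 36 → value 30×81/36 = 67.5000, running total 363.50
Total 363.50.

363.50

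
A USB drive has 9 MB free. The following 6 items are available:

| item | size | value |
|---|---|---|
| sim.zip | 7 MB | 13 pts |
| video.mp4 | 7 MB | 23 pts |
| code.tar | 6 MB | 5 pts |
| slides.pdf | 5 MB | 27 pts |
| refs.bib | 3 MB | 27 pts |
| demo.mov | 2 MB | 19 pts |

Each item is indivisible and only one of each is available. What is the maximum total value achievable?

Check high-value combinations within 9 MB:
- slides.pdf+refs.bib: size 5+3=8, value 27+27=54
- refs.bib+demo.mov: size 3+2=5, value 27+19=46
- slides.pdf+demo.mov: size 5+2=7, value 27+19=46
- video.mp4+demo.mov: size 7+2=9, value 23+19=42
- code.tar+refs.bib: size 6+3=9, value 5+27=32
Best: 54 pts.

54 pts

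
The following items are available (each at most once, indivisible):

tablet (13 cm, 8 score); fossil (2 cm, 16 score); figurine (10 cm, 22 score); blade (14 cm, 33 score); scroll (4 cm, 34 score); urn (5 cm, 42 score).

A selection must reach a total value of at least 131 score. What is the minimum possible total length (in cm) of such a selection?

33

Subsets with value ≥ 131, sorted by total length:
- figurine+blade+scroll+urn: length 33, value 131
- fossil+figurine+blade+scroll+urn: length 35, value 147
Minimum length: 33 cm.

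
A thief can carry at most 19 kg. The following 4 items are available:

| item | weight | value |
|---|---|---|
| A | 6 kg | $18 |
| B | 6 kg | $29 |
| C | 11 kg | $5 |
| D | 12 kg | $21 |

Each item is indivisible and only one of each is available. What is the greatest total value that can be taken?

$50

Check high-value combinations within 19 kg:
- B+D: weight 6+12=18, value 29+21=50
- A+B: weight 6+6=12, value 18+29=47
- A+D: weight 6+12=18, value 18+21=39
Best: $50.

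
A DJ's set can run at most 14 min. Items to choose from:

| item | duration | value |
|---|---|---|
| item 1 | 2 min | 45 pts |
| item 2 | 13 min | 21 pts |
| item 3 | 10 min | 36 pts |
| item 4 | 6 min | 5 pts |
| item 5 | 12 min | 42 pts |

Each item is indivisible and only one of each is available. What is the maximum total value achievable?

Check high-value combinations within 14 min:
- item 1+item 5: duration 2+12=14, value 45+42=87
- item 1+item 3: duration 2+10=12, value 45+36=81
- item 1+item 4: duration 2+6=8, value 45+5=50
- item 1: duration 2, value 45
Best: 87 pts.

87 pts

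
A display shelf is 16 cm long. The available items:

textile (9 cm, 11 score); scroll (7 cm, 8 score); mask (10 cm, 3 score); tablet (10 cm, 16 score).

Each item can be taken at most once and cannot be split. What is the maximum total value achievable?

This is a 0/1 knapsack; check combinations near the capacity.
- textile+scroll: length 9+7=16, value 11+8=19
- tablet: length 10, value 16
- textile: length 9, value 11
Best: 19 score.

19 score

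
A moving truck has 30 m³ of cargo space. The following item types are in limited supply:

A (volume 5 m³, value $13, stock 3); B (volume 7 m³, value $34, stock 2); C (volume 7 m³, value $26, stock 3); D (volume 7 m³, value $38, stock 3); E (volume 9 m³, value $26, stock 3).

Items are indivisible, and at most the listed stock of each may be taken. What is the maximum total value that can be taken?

$148

Best selections within volume 30 and stock limits:
- 1×B + 3×D: volume 28, value 148
- 2×B + 2×D: volume 28, value 144
- 1×C + 3×D: volume 28, value 140
- 3×D + 1×E: volume 30, value 140
Best: $148.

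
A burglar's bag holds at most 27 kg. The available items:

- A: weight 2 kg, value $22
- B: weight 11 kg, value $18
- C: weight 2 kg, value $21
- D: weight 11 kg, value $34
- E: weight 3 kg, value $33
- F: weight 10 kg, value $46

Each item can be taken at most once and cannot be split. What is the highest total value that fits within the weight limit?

Check high-value combinations within 27 kg:
- A+D+E+F: weight 2+11+3+10=26, value 22+34+33+46=135
- C+D+E+F: weight 2+11+3+10=26, value 21+34+33+46=134
- A+C+D+F: weight 2+2+11+10=25, value 22+21+34+46=123
- A+C+E+F: weight 2+2+3+10=17, value 22+21+33+46=122
- A+B+E+F: weight 2+11+3+10=26, value 22+18+33+46=119
Best: $135.

$135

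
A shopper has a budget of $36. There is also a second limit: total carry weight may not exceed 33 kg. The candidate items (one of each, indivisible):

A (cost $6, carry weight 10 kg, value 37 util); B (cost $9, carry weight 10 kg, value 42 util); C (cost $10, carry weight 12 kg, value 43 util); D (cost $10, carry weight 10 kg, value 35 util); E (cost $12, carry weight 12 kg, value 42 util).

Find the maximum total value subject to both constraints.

Feasible sets respecting both limits:
- A+B+C: cost 25, carry weight 32, value 122
- A+B+E: cost 27, carry weight 32, value 121
- B+C+D: cost 29, carry weight 32, value 120
- B+D+E: cost 31, carry weight 32, value 119
Best: 122 util.

122 util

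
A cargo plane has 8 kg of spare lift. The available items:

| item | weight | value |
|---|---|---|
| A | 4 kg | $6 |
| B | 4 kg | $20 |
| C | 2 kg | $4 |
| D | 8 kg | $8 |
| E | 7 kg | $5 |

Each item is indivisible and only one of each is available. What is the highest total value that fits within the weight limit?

$26

This is a 0/1 knapsack; check combinations near the capacity.
- A+B: weight 4+4=8, value 6+20=26
- B+C: weight 4+2=6, value 20+4=24
- B: weight 4, value 20
Best: $26.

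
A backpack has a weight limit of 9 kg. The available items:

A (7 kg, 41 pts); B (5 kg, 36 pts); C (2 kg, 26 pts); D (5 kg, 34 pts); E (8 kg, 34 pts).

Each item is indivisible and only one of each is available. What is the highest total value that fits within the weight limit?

Check high-value combinations within 9 kg:
- A+C: weight 7+2=9, value 41+26=67
- B+C: weight 5+2=7, value 36+26=62
- C+D: weight 2+5=7, value 26+34=60
Best: 67 pts.

67 pts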